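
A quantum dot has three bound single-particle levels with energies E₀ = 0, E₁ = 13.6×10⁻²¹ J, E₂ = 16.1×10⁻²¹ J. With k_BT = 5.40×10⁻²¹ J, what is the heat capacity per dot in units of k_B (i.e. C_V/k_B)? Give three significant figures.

Eᵢ/kT = 0, 2.5185, 2.9815.
Z = Σ e^(−Eᵢ/kT) = e^(−0) + e^(−2.5185) + e^(−2.9815) = 1.0000 + 0.080580 + 0.050717 = 1.1313.
⟨E⟩ = 1.6905, ⟨E²⟩ = 24.795.
C_V/k_B = (⟨E²⟩ − ⟨E⟩²)/(kT)² = (24.795 − 2.8578)/29.160 = 0.752.

0.752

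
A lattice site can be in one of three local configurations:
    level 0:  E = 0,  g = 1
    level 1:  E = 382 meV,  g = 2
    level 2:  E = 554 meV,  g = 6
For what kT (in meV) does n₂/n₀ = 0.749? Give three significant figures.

266 meV

n₂/n₀ = (g₂/g₀) exp[−(E₂−E₀)/kT] = 0.749.
⇒ (E₂−E₀)/kT = ln((6/1)/0.749) = ln(8.0107) = 2.0808.
kT = 554 meV / 2.0808 = 266 meV.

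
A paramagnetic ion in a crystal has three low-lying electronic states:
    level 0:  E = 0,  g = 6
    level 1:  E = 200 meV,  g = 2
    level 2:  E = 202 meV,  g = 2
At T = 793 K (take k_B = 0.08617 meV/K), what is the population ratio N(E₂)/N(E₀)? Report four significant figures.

0.01734

k_BT = 0.08617 × 793 K = 68.3328 meV.
n₂/n₀ = (g₂/g₀) exp[−(E₂−E₀)/kT] = (2/6) × exp(−(202 meV)/(68.3328 meV)) = (2/6) × exp(-2.95612) = 0.01734.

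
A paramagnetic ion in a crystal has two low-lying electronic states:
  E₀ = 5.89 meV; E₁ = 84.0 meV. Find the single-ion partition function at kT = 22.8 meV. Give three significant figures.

Eᵢ/kT = 0.25833, 3.6842.
Z = Σ e^(−Eᵢ/kT) = e^(−0.25833) + e^(−3.6842) = 0.77234 + 0.025117 = 0.79746.

Z = 0.797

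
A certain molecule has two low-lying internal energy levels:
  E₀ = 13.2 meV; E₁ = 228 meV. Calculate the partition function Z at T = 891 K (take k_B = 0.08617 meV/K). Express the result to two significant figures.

Z = 0.89

k_BT = 0.08617 × 891 K = 76.78 meV.
Eᵢ/kT = 0.1719, 2.970.
Z = Σ e^(−Eᵢ/kT) = e^(−0.1719) + e^(−2.970) = 0.8421 + 0.05130 = 0.8934.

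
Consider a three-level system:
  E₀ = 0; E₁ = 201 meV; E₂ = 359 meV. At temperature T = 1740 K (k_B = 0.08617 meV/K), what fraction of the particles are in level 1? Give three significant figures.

k_BT = 0.08617 × 1740 K = 149.94 meV.
Eᵢ/kT = 0, 1.3405, 2.3943.
Z = Σ e^(−Eᵢ/kT) = e^(−0) + e^(−1.3405) + e^(−2.3943) = 1.0000 + 0.26171 + 0.091237 = 1.3529.
P₁ = e^(−E₁/kT) / Z = 0.26171/1.3529 = 0.193.

0.193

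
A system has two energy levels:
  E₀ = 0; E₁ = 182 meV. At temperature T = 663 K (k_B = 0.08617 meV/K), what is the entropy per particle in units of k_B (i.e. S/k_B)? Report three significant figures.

0.167

k_BT = 0.08617 × 663 K = 57.131 meV.
Eᵢ/kT = 0, 3.1857.
Z = Σ e^(−Eᵢ/kT) = e^(−0) + e^(−3.1857) = 1.0000 + 0.041349 = 1.0413.
⟨E⟩ = Σ EᵢPᵢ = 7.2270 meV.
S/k_B = ln Z + ⟨E⟩/kT = ln(1.0413) + 7.2270/57.131 = 0.040470 + 0.12650 = 0.167.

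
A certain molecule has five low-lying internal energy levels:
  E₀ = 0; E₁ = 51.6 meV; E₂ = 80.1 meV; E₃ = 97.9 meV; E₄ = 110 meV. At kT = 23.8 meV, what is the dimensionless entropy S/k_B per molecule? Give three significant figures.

0.567

Eᵢ/kT = 0, 2.1681, 3.3655, 4.1134, 4.6218.
Z = Σ e^(−Eᵢ/kT) = e^(−0) + e^(−2.1681) + e^(−3.3655) + e^(−4.1134) + e^(−4.6218) = 1.0000 + 0.11439 + 0.034545 + 0.016352 + 0.0098351 = 1.1751.
⟨E⟩ = Σ EᵢPᵢ = 9.6607 meV.
S/k_B = ln Z + ⟨E⟩/kT = ln(1.1751) + 9.6607/23.8 = 0.16135 + 0.40591 = 0.567.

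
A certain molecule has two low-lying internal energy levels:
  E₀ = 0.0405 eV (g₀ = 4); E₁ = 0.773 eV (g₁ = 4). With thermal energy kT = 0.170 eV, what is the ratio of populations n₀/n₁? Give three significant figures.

74.4

n₀/n₁ = (g₀/g₁) exp[−(E₀−E₁)/kT] = (4/4) × exp(−(-0.7325 eV)/(0.170 eV)) = (4/4) × exp(4.3088) = 74.4.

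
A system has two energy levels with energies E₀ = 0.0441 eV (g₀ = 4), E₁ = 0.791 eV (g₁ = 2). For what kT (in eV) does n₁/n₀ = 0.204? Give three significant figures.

0.833 eV

n₁/n₀ = (g₁/g₀) exp[−(E₁−E₀)/kT] = 0.204.
⇒ (E₁−E₀)/kT = ln((2/4)/0.204) = ln(2.4510) = 0.89650.
kT = 0.7469 eV / 0.89650 = 0.833 eV.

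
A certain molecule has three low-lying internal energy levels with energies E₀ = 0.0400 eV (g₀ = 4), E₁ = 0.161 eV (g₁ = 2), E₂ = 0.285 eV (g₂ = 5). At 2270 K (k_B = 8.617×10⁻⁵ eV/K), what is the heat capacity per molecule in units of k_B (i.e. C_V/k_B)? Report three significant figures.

k_BT = 8.617×10⁻⁵ × 2270 K = 0.19561 eV.
Eᵢ/kT = 0.20449, 0.82307, 1.4570.
Z = Σ gᵢe^(−Eᵢ/kT) = 4·e^(−0.20449) + 2·e^(−0.82307) + 5·e^(−1.4570) = 3.2603 + 0.87816 + 1.1647 = 5.3032.
⟨E⟩ = 0.11384 eV, ⟨E²⟩ = 0.023115 eV².
C_V/k_B = (⟨E²⟩ − ⟨E⟩²)/(kT)² = (0.023115 − 0.012960)/0.038263 = 0.265.

0.265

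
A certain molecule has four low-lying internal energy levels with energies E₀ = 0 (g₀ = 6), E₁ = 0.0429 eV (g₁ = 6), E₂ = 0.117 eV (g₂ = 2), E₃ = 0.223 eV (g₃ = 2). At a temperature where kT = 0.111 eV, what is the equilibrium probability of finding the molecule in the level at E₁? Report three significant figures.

Eᵢ/kT = 0, 0.38649, 1.0541, 2.0090.
Z = Σ gᵢe^(−Eᵢ/kT) = 6·e^(−0) + 6·e^(−0.38649) + 2·e^(−1.0541) + 2·e^(−2.0090) = 6.0000 + 4.0766 + 0.69701 + 0.26825 = 11.042.
P₁ = g₁ e^(−E₁/kT) / Z = 4.0766/11.042 = 0.369.

0.369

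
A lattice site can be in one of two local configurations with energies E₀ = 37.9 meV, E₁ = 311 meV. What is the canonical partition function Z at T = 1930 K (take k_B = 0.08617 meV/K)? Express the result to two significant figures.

k_BT = 0.08617 × 1930 K = 166.3 meV.
Eᵢ/kT = 0.2279, 1.870.
Z = Σ e^(−Eᵢ/kT) = e^(−0.2279) + e^(−1.870) = 0.7962 + 0.1541 = 0.9503.

Z = 0.95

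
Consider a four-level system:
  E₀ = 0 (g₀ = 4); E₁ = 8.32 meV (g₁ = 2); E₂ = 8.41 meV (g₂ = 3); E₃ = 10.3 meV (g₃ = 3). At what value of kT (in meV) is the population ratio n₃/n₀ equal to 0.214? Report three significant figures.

n₃/n₀ = (g₃/g₀) exp[−(E₃−E₀)/kT] = 0.214.
⇒ (E₃−E₀)/kT = ln((3/4)/0.214) = ln(3.5047) = 1.2541.
kT = 10.3 meV / 1.2541 = 8.21 meV.

8.21 meV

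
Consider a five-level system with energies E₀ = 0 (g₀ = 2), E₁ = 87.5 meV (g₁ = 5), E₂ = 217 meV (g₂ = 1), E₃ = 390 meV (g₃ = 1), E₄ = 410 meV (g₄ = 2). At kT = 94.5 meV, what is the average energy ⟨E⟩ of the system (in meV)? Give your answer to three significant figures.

Eᵢ/kT = 0, 0.92593, 2.2963, 4.1270, 4.3386.
Z = Σ gᵢe^(−Eᵢ/kT) = 2·e^(−0) + 5·e^(−0.92593) + 1·e^(−2.2963) + 1·e^(−4.1270) + 2·e^(−4.3386) = 2.0000 + 1.9808 + 0.10063 + 0.016131 + 0.026110 = 4.1237.
⟨E⟩ = Σ Eᵢ gᵢe^(−Eᵢ/kT) / Z = (0·2.0000 + 87.5·1.9808 + 217·0.10063 + 390·0.016131 + 410·0.026110) / 4.1237 = 51.4 meV.

51.4 meV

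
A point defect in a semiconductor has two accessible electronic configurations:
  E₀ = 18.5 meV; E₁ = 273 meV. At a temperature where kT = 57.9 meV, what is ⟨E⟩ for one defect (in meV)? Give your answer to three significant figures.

21.6 meV

Eᵢ/kT = 0.31952, 4.7150.
Z = Σ e^(−Eᵢ/kT) = e^(−0.31952) + e^(−4.7150) = 0.72650 + 0.0089599 = 0.73546.
⟨E⟩ = Σ Eᵢ e^(−Eᵢ/kT) / Z = (18.5·0.72650 + 273·0.0089599) / 0.73546 = 21.6 meV.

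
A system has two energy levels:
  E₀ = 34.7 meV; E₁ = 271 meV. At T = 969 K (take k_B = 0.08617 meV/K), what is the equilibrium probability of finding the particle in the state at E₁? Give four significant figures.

0.05573

k_BT = 0.08617 × 969 K = 83.4987 meV.
Eᵢ/kT = 0.415575, 3.24556.
Z = Σ e^(−Eᵢ/kT) = e^(−0.415575) + e^(−3.24556) = 0.659961 + 0.0389467 = 0.698908.
P₁ = e^(−E₁/kT) / Z = 0.0389467/0.698908 = 0.05573.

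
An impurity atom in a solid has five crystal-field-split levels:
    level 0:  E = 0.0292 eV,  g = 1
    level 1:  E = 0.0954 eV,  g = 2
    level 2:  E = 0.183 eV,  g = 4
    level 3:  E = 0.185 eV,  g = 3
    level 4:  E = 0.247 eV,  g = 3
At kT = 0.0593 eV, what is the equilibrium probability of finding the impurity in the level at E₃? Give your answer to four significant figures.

0.09649

Eᵢ/kT = 0.492411, 1.60877, 3.08600, 3.11973, 4.16526.
Z = Σ gᵢe^(−Eᵢ/kT) = 1·e^(−0.492411) + 2·e^(−1.60877) + 4·e^(−3.08600) + 3·e^(−3.11973) + 3·e^(−4.16526) = 0.611151 + 0.400267 + 0.182737 + 0.132507 + 0.0465770 = 1.37324.
P₃ = g₃ e^(−E₃/kT) / Z = 0.132507/1.37324 = 0.09649.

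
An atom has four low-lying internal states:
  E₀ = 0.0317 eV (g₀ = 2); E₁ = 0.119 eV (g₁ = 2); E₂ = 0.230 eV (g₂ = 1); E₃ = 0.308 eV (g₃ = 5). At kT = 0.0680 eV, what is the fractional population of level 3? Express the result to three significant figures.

0.0319

Eᵢ/kT = 0.46618, 1.7500, 3.3824, 4.5294.
Z = Σ gᵢe^(−Eᵢ/kT) = 2·e^(−0.46618) + 2·e^(−1.7500) + 1·e^(−3.3824) + 5·e^(−4.5294) = 1.2548 + 0.34755 + 0.033966 + 0.053936 = 1.6903.
P₃ = g₃ e^(−E₃/kT) / Z = 0.053936/1.6903 = 0.0319.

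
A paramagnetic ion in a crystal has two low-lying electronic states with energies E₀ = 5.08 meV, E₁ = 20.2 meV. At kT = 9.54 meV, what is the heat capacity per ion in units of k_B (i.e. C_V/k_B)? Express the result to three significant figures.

0.355

Eᵢ/kT = 0.53249, 2.1174.
Z = Σ e^(−Eᵢ/kT) = e^(−0.53249) + e^(−2.1174) = 0.58714 + 0.12034 = 0.70748.
⟨E⟩ = 7.6519 meV, ⟨E²⟩ = 90.823 meV².
C_V/k_B = (⟨E²⟩ − ⟨E⟩²)/(kT)² = (90.823 − 58.552)/91.012 = 0.355.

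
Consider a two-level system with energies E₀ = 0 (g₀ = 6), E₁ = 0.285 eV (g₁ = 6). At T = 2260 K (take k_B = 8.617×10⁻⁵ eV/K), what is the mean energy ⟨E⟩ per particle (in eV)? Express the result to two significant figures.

0.054 eV

k_BT = 8.617×10⁻⁵ × 2260 K = 0.1947 eV.
Eᵢ/kT = 0, 1.464.
Z = Σ gᵢe^(−Eᵢ/kT) = 6·e^(−0) + 6·e^(−1.464) = 6.000 + 1.388 = 7.388.
⟨E⟩ = Σ Eᵢ gᵢe^(−Eᵢ/kT) / Z = (0·6.000 + 0.285·1.388) / 7.388 = 0.054 eV.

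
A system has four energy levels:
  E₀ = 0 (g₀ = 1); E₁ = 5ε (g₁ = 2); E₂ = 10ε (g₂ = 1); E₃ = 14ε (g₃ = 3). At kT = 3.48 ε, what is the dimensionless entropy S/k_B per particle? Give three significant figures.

1.13

Eᵢ/kT = 0, 1.4368, 2.8736, 4.0230.
Z = Σ gᵢe^(−Eᵢ/kT) = 1·e^(−0) + 2·e^(−1.4368) + 1·e^(−2.8736) + 3·e^(−4.0230) = 1.0000 + 0.47537 + 0.056495 + 0.053698 = 1.5856.
⟨E⟩ = Σ EᵢPᵢ = 2.3294 ε.
S/k_B = ln Z + ⟨E⟩/kT = ln(1.5856) + 2.3294/3.48 = 0.46096 + 0.66937 = 1.13.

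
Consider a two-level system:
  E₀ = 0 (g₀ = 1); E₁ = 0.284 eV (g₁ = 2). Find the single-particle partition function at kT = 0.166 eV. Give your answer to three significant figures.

Z = 1.36

Eᵢ/kT = 0, 1.7108.
Z = Σ gᵢe^(−Eᵢ/kT) = 1·e^(−0) + 2·e^(−1.7108) = 1.0000 + 0.36144 = 1.3614.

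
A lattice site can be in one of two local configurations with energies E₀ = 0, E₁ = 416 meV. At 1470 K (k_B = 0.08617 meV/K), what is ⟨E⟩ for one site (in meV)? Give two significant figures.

k_BT = 0.08617 × 1470 K = 126.7 meV.
Eᵢ/kT = 0, 3.283.
Z = Σ e^(−Eᵢ/kT) = e^(−0) + e^(−3.283) = 1.000 + 0.03752 = 1.038.
⟨E⟩ = Σ Eᵢ e^(−Eᵢ/kT) / Z = (0·1.000 + 416·0.03752) / 1.038 = 15 meV.

15 meV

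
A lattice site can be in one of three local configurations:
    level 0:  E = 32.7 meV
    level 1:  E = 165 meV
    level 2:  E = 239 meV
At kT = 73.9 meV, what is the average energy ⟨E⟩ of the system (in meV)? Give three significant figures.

Eᵢ/kT = 0.44249, 2.2327, 3.2341.
Z = Σ e^(−Eᵢ/kT) = e^(−0.44249) + e^(−2.2327) + e^(−3.2341) = 0.64243 + 0.10724 + 0.039396 = 0.78907.
⟨E⟩ = Σ Eᵢ e^(−Eᵢ/kT) / Z = (32.7·0.64243 + 165·0.10724 + 239·0.039396) / 0.78907 = 61.0 meV.

61.0 meV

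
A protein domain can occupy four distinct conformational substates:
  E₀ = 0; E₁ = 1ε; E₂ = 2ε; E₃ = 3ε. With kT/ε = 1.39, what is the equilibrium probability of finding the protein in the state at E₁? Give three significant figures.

Eᵢ/kT = 0, 0.71942, 1.4388, 2.1583.
Z = Σ e^(−Eᵢ/kT) = e^(−0) + e^(−0.71942) + e^(−1.4388) + e^(−2.1583) = 1.0000 + 0.48703 + 0.23721 + 0.11552 = 1.8398.
P₁ = e^(−E₁/kT) / Z = 0.48703/1.8398 = 0.265.

0.265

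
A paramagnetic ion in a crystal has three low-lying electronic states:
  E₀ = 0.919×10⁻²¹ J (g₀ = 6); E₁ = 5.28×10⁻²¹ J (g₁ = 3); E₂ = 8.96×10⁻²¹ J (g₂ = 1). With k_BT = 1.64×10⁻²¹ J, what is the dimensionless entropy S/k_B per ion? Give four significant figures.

Eᵢ/kT = 0.560366, 3.21951, 5.46341.
Z = Σ gᵢe^(−Eᵢ/kT) = 6·e^(−0.560366) + 3·e^(−3.21951) + 1·e^(−5.46341) = 3.42600 + 0.119924 + 0.00423908 = 3.55016.
⟨E⟩ = Σ EᵢPᵢ = 1.07592 ×10⁻²¹ J.
S/k_B = ln Z + ⟨E⟩/kT = ln(3.55016) + 1.07592/1.64 = 1.26699 + 0.656049 = 1.923.

1.923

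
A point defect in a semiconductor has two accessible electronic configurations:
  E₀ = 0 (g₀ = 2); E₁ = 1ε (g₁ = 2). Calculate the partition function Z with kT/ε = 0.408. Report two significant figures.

Z = 2.2

Eᵢ/kT = 0, 2.451.
Z = Σ gᵢe^(−Eᵢ/kT) = 2·e^(−0) + 2·e^(−2.451) = 2.000 + 0.1724 = 2.172.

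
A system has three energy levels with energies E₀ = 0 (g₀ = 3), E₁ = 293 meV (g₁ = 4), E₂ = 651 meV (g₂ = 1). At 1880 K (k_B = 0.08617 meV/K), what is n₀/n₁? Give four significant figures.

4.577

k_BT = 0.08617 × 1880 K = 162.000 meV.
n₀/n₁ = (g₀/g₁) exp[−(E₀−E₁)/kT] = (3/4) × exp(−(-293 meV)/(162.000 meV)) = (3/4) × exp(1.80864) = 4.577.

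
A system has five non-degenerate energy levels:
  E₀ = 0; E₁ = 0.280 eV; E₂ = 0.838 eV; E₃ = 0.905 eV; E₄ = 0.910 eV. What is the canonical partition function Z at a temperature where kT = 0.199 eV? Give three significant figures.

Z = 1.28

Eᵢ/kT = 0, 1.4070, 4.2111, 4.5477, 4.5729.
Z = Σ e^(−Eᵢ/kT) = e^(−0) + e^(−1.4070) + e^(−4.2111) + e^(−4.5477) + e^(−4.5729) = 1.0000 + 0.24488 + 0.014830 + 0.010592 + 0.010328 = 1.2806.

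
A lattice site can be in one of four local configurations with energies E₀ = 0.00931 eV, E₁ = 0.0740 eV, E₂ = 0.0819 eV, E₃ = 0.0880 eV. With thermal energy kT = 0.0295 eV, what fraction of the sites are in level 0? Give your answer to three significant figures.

Eᵢ/kT = 0.31559, 2.5085, 2.7763, 2.9831.
Z = Σ e^(−Eᵢ/kT) = e^(−0.31559) + e^(−2.5085) + e^(−2.7763) + e^(−2.9831) = 0.72936 + 0.081390 + 0.062268 + 0.050636 = 0.92365.
P₀ = e^(−E₀/kT) / Z = 0.72936/0.92365 = 0.790.

0.790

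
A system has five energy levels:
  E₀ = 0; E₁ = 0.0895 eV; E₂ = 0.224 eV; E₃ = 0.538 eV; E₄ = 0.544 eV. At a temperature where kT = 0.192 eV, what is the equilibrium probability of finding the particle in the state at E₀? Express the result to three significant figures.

Eᵢ/kT = 0, 0.46615, 1.1667, 2.8021, 2.8333.
Z = Σ e^(−Eᵢ/kT) = e^(−0) + e^(−0.46615) + e^(−1.1667) + e^(−2.8021) + e^(−2.8333) = 1.0000 + 0.62741 + 0.31139 + 0.060682 + 0.058818 = 2.0583.
P₀ = e^(−E₀/kT) / Z = 1.0000/2.0583 = 0.486.

0.486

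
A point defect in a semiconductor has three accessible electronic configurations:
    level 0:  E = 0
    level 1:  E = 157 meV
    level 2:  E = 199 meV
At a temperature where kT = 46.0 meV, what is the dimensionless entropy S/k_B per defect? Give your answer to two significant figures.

0.21

Eᵢ/kT = 0, 3.413, 4.326.
Z = Σ e^(−Eᵢ/kT) = e^(−0) + e^(−3.413) + e^(−4.326) = 1.000 + 0.03294 + 0.01322 = 1.046.
⟨E⟩ = Σ EᵢPᵢ = 7.459 meV.
S/k_B = ln Z + ⟨E⟩/kT = ln(1.046) + 7.459/46.0 = 0.04497 + 0.1622 = 0.21.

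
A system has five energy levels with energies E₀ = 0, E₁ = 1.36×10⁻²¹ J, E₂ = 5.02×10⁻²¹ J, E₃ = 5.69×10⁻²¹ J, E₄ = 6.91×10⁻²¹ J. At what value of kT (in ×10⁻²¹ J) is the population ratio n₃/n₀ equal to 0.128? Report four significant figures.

2.768 ×10⁻²¹ J

n₃/n₀ = exp[−(E₃−E₀)/kT] = 0.128.
⇒ (E₃−E₀)/kT = ln(1/0.128) = ln(7.81250) = 2.05573.
kT = 5.69 ×10⁻²¹ J / 2.05573 = 2.768 ×10⁻²¹ J.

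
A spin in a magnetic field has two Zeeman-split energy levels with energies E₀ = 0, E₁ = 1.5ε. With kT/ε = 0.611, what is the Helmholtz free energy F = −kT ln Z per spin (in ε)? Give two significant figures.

-0.050 ε

Eᵢ/kT = 0, 2.455.
Z = Σ e^(−Eᵢ/kT) = e^(−0) + e^(−2.455) = 1.000 + 0.08586 = 1.086.
F = −kT ln Z = −0.611 × ln(1.086) = −0.611 × 0.08250 = -0.050 ε.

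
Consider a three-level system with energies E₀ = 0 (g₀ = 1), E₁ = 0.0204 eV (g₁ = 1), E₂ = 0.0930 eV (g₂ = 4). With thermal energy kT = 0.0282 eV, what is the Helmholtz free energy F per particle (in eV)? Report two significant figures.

Eᵢ/kT = 0, 0.7234, 3.298.
Z = Σ gᵢe^(−Eᵢ/kT) = 1·e^(−0) + 1·e^(−0.7234) + 4·e^(−3.298) = 1.000 + 0.4851 + 0.1478 = 1.633.
F = −kT ln Z = −0.0282 × ln(1.633) = −0.0282 × 0.4904 = -0.014 eV.

-0.014 eV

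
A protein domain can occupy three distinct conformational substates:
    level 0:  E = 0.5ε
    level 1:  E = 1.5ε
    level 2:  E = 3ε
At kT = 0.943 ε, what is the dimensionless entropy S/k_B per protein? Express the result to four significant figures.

Eᵢ/kT = 0.530223, 1.59067, 3.18134.
Z = Σ e^(−Eᵢ/kT) = e^(−0.530223) + e^(−1.59067) + e^(−3.18134) = 0.588474 + 0.203789 + 0.0415300 = 0.833793.
⟨E⟩ = Σ EᵢPᵢ = 0.868933 ε.
S/k_B = ln Z + ⟨E⟩/kT = ln(0.833793) + 0.868933/0.943 = -0.181770 + 0.921456 = 0.7397.

0.7397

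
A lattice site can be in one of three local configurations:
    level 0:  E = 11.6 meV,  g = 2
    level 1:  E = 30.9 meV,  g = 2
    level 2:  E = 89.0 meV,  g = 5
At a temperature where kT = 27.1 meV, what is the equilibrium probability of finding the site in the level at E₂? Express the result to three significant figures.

0.0879

Eᵢ/kT = 0.42804, 1.1402, 3.2841.
Z = Σ gᵢe^(−Eᵢ/kT) = 2·e^(−0.42804) + 2·e^(−1.1402) + 5·e^(−3.2841) = 1.3036 + 0.63951 + 0.18737 = 2.1305.
P₂ = g₂ e^(−E₂/kT) / Z = 0.18737/2.1305 = 0.0879.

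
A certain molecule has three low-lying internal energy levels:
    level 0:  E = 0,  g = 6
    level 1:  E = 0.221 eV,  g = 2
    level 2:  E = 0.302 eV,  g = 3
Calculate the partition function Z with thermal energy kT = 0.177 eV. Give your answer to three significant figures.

Eᵢ/kT = 0, 1.2486, 1.7062.
Z = Σ gᵢe^(−Eᵢ/kT) = 6·e^(−0) + 2·e^(−1.2486) + 3·e^(−1.7062) = 6.0000 + 0.57381 + 0.54466 = 7.1185.

Z = 7.12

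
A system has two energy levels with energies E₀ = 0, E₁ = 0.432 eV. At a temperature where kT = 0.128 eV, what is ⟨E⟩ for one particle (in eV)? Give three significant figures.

Eᵢ/kT = 0, 3.3750.
Z = Σ e^(−Eᵢ/kT) = e^(−0) + e^(−3.3750) = 1.0000 + 0.034218 = 1.0342.
⟨E⟩ = Σ Eᵢ e^(−Eᵢ/kT) / Z = (0·1.0000 + 0.432·0.034218) / 1.0342 = 0.0143 eV.

0.0143 eV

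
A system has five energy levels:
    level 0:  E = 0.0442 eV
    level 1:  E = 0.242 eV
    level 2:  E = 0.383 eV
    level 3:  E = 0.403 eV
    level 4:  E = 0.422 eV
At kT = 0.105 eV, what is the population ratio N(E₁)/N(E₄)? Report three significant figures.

5.55

n₁/n₄ = exp[−(E₁−E₄)/kT] = exp(−(-0.180 eV)/(0.105 eV)) = exp(1.7143) = 5.55.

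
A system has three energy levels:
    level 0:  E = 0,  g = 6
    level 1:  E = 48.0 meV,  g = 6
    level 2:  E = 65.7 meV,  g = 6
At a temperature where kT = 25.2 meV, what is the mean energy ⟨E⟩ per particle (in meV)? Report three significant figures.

9.81 meV

Eᵢ/kT = 0, 1.9048, 2.6071.
Z = Σ gᵢe^(−Eᵢ/kT) = 6·e^(−0) + 6·e^(−1.9048) + 6·e^(−2.6071) = 6.0000 + 0.89311 + 0.44249 = 7.3356.
⟨E⟩ = Σ Eᵢ gᵢe^(−Eᵢ/kT) / Z = (0·6.0000 + 48.0·0.89311 + 65.7·0.44249) / 7.3356 = 9.81 meV.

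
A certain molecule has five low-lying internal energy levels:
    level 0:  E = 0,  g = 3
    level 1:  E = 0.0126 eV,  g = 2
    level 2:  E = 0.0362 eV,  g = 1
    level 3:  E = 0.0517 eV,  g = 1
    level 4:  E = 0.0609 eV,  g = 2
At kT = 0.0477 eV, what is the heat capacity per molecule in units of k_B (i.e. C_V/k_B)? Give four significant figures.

0.1881

Eᵢ/kT = 0, 0.264151, 0.758910, 1.08386, 1.27673.
Z = Σ gᵢe^(−Eᵢ/kT) = 3·e^(−0) + 2·e^(−0.264151) + 1·e^(−0.758910) + 1·e^(−1.08386) + 2·e^(−1.27673) = 3.00000 + 1.53572 + 0.468176 + 0.338287 + 0.557896 = 5.90008.
⟨E⟩ = 0.0148749 eV, ⟨E²⟩ = 0.000649256 eV².
C_V/k_B = (⟨E²⟩ − ⟨E⟩²)/(kT)² = (0.000649256 − 0.000221263)/0.00227529 = 0.1881.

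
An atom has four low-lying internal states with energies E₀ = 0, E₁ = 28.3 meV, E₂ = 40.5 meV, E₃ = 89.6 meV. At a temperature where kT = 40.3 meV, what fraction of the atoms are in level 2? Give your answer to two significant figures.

Eᵢ/kT = 0, 0.7022, 1.005, 2.223.
Z = Σ e^(−Eᵢ/kT) = e^(−0) + e^(−0.7022) + e^(−1.005) + e^(−2.223) = 1.000 + 0.4955 + 0.3660 + 0.1083 = 1.970.
P₂ = e^(−E₂/kT) / Z = 0.3660/1.970 = 0.19.

0.19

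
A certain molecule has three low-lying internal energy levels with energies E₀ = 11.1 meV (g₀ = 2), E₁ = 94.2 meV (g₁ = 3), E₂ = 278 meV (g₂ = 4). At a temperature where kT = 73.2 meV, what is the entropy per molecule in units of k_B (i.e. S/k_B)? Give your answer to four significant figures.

1.602

Eᵢ/kT = 0.151639, 1.28689, 3.79781.
Z = Σ gᵢe^(−Eᵢ/kT) = 2·e^(−0.151639) + 3·e^(−1.28689) + 4·e^(−3.79781) = 1.71860 + 0.828385 + 0.0896793 = 2.63666.
⟨E⟩ = Σ EᵢPᵢ = 46.2863 meV.
S/k_B = ln Z + ⟨E⟩/kT = ln(2.63666) + 46.2863/73.2 = 0.969513 + 0.632327 = 1.602.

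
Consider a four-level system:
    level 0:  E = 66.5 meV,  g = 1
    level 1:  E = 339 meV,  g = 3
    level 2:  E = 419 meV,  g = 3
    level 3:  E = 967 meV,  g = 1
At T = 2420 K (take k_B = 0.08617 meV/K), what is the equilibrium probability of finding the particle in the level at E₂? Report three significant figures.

k_BT = 0.08617 × 2420 K = 208.53 meV.
Eᵢ/kT = 0.31890, 1.6257, 2.0093, 4.6372.
Z = Σ gᵢe^(−Eᵢ/kT) = 1·e^(−0.31890) + 3·e^(−1.6257) + 3·e^(−2.0093) + 1·e^(−4.6372) = 0.72695 + 0.59032 + 0.40225 + 0.0096848 = 1.7292.
P₂ = g₂ e^(−E₂/kT) / Z = 0.40225/1.7292 = 0.233.

0.233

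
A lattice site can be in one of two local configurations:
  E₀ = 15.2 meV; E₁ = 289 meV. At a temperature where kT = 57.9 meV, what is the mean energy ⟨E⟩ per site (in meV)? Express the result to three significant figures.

17.6 meV

Eᵢ/kT = 0.26252, 4.9914.
Z = Σ e^(−Eᵢ/kT) = e^(−0.26252) + e^(−4.9914) = 0.76911 + 0.0067961 = 0.77591.
⟨E⟩ = Σ Eᵢ e^(−Eᵢ/kT) / Z = (15.2·0.76911 + 289·0.0067961) / 0.77591 = 17.6 meV.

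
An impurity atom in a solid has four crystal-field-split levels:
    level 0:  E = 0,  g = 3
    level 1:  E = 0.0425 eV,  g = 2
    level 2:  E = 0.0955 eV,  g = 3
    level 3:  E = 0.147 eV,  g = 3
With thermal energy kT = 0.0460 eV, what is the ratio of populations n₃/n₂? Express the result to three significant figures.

n₃/n₂ = (g₃/g₂) exp[−(E₃−E₂)/kT] = (3/3) × exp(−(0.0515 eV)/(0.0460 eV)) = (3/3) × exp(-1.1196) = 0.326.

0.326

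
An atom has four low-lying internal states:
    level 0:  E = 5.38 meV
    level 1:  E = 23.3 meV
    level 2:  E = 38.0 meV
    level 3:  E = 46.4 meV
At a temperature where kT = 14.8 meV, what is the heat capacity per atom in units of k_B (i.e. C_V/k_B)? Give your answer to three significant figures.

0.709

Eᵢ/kT = 0.36351, 1.5743, 2.5676, 3.1351.
Z = Σ e^(−Eᵢ/kT) = e^(−0.36351) + e^(−1.5743) + e^(−2.5676) + e^(−3.1351) = 0.69523 + 0.20715 + 0.076719 + 0.043495 = 1.0226.
⟨E⟩ = 13.202 meV, ⟨E²⟩ = 329.56 meV².
C_V/k_B = (⟨E²⟩ − ⟨E⟩²)/(kT)² = (329.56 − 174.29)/219.04 = 0.709.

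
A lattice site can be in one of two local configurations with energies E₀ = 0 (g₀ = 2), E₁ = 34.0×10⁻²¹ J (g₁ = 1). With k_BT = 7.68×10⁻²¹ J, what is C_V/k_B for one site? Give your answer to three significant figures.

Eᵢ/kT = 0, 4.4271.
Z = Σ gᵢe^(−Eᵢ/kT) = 2·e^(−0) + 1·e^(−4.4271) = 2.0000 + 0.011949 = 2.0119.
⟨E⟩ = 0.20193, ⟨E²⟩ = 6.8657.
C_V/k_B = (⟨E²⟩ − ⟨E⟩²)/(kT)² = (6.8657 − 0.040776)/58.982 = 0.116.

0.116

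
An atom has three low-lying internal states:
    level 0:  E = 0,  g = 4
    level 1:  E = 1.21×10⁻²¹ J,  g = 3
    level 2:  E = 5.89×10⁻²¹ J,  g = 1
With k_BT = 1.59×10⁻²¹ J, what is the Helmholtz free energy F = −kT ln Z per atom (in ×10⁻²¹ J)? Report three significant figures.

-2.69 ×10⁻²¹ J

Eᵢ/kT = 0, 0.76101, 3.7044.
Z = Σ gᵢe^(−Eᵢ/kT) = 4·e^(−0) + 3·e^(−0.76101) + 1·e^(−3.7044) = 4.0000 + 1.4016 + 0.024615 = 5.4262.
F = −kT ln Z = −1.59 × ln(5.4262) = −1.59 × 1.6912 = -2.69 ×10⁻²¹ J.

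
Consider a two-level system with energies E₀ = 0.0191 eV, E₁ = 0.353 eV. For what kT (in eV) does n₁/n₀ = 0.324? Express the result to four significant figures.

0.2963 eV

n₁/n₀ = exp[−(E₁−E₀)/kT] = 0.324.
⇒ (E₁−E₀)/kT = ln(1/0.324) = ln(3.08642) = 1.12701.
kT = 0.3339 eV / 1.12701 = 0.2963 eV.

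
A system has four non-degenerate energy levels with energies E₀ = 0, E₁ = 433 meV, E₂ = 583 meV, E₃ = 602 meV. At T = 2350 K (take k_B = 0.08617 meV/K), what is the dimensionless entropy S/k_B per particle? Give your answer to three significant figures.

k_BT = 0.08617 × 2350 K = 202.50 meV.
Eᵢ/kT = 0, 2.1383, 2.8790, 2.9728.
Z = Σ e^(−Eᵢ/kT) = e^(−0) + e^(−2.1383) + e^(−2.8790) + e^(−2.9728) = 1.0000 + 0.11786 + 0.056191 + 0.051160 = 1.2252.
⟨E⟩ = Σ EᵢPᵢ = 93.528 meV.
S/k_B = ln Z + ⟨E⟩/kT = ln(1.2252) + 93.528/202.50 = 0.20310 + 0.46187 = 0.665.

0.665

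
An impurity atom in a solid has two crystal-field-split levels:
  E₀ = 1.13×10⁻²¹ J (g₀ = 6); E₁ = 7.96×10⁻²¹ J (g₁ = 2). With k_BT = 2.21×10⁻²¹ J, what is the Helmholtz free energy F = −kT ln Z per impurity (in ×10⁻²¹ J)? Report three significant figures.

Eᵢ/kT = 0.51131, 3.6018.
Z = Σ gᵢe^(−Eᵢ/kT) = 6·e^(−0.51131) + 2·e^(−3.6018) = 3.5983 + 0.054549 = 3.6528.
F = −kT ln Z = −2.21 × ln(3.6528) = −2.21 × 1.2955 = -2.86 ×10⁻²¹ J.

-2.86 ×10⁻²¹ J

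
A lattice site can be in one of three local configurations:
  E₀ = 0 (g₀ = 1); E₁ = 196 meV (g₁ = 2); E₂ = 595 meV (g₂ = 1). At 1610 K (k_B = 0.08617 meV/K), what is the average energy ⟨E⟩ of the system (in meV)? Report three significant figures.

k_BT = 0.08617 × 1610 K = 138.73 meV.
Eᵢ/kT = 0, 1.4128, 4.2889.
Z = Σ gᵢe^(−Eᵢ/kT) = 1·e^(−0) + 2·e^(−1.4128) + 1·e^(−4.2889) = 1.0000 + 0.48692 + 0.013720 = 1.5006.
⟨E⟩ = Σ Eᵢ gᵢe^(−Eᵢ/kT) / Z = (0·1.0000 + 196·0.48692 + 595·0.013720) / 1.5006 = 69.0 meV.

69.0 meV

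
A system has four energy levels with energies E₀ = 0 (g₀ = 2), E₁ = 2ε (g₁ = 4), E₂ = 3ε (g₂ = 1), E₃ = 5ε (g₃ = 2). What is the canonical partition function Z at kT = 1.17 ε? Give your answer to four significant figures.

Z = 2.829

Eᵢ/kT = 0, 1.70940, 2.56410, 4.27350.
Z = Σ gᵢe^(−Eᵢ/kT) = 2·e^(−0) + 4·e^(−1.70940) + 1·e^(−2.56410) + 2·e^(−4.27350) = 2.00000 + 0.723897 + 0.0769884 + 0.0278659 = 2.82875.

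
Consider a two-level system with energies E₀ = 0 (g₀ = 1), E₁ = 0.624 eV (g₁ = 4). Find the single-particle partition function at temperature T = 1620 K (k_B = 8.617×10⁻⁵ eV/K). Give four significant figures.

k_BT = 8.617×10⁻⁵ × 1620 K = 0.139595 eV.
Eᵢ/kT = 0, 4.47007.
Z = Σ gᵢe^(−Eᵢ/kT) = 1·e^(−0) + 4·e^(−4.47007) = 1.00000 + 0.0457861 = 1.04579.

Z = 1.046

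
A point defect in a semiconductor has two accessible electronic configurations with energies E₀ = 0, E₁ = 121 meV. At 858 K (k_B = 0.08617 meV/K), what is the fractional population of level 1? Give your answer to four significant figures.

k_BT = 0.08617 × 858 K = 73.9339 meV.
Eᵢ/kT = 0, 1.63660.
Z = Σ e^(−Eᵢ/kT) = e^(−0) + e^(−1.63660) = 1.00000 + 0.194641 = 1.19464.
P₁ = e^(−E₁/kT) / Z = 0.194641/1.19464 = 0.1629.

0.1629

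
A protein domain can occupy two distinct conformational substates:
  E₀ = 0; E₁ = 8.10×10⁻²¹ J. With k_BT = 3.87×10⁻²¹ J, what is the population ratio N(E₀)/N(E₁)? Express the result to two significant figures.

n₀/n₁ = exp[−(E₀−E₁)/kT] = exp(−(-8.10 ×10⁻²¹ J)/(3.87 ×10⁻²¹ J)) = exp(2.093) = 8.1.

8.1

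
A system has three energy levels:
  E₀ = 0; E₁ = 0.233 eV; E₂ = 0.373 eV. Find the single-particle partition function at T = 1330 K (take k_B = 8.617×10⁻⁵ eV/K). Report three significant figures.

Z = 1.17

k_BT = 8.617×10⁻⁵ × 1330 K = 0.11461 eV.
Eᵢ/kT = 0, 2.0330, 3.2545.
Z = Σ e^(−Eᵢ/kT) = e^(−0) + e^(−2.0330) + e^(−3.2545) = 1.0000 + 0.13094 + 0.038600 = 1.1695.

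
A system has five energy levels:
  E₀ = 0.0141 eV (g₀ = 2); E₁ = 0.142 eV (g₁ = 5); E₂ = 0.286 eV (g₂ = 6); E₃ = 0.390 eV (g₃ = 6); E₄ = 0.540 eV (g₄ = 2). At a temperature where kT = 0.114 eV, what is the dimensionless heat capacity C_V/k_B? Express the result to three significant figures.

1.01

Eᵢ/kT = 0.12368, 1.2456, 2.5088, 3.4211, 4.7368.
Z = Σ gᵢe^(−Eᵢ/kT) = 2·e^(−0.12368) + 5·e^(−1.2456) + 6·e^(−2.5088) + 6·e^(−3.4211) + 2·e^(−4.7368) = 1.7673 + 1.4388 + 0.48819 + 0.19606 + 0.017533 = 3.9079.
⟨E⟩ = 0.11638 eV, ⟨E²⟩ = 0.026671 eV².
C_V/k_B = (⟨E²⟩ − ⟨E⟩²)/(kT)² = (0.026671 − 0.013544)/0.012996 = 1.01.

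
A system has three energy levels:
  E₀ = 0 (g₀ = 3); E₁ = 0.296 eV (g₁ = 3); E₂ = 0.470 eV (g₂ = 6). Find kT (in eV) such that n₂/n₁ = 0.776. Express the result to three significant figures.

n₂/n₁ = (g₂/g₁) exp[−(E₂−E₁)/kT] = 0.776.
⇒ (E₂−E₁)/kT = ln((6/3)/0.776) = ln(2.5773) = 0.94674.
kT = 0.174 eV / 0.94674 = 0.184 eV.

0.184 eV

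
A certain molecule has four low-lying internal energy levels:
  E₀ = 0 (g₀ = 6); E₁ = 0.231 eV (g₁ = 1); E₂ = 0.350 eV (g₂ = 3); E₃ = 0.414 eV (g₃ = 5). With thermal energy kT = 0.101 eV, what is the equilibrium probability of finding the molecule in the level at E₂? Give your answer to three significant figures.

0.0149

Eᵢ/kT = 0, 2.2871, 3.4653, 4.0990.
Z = Σ gᵢe^(−Eᵢ/kT) = 6·e^(−0) + 1·e^(−2.2871) + 3·e^(−3.4653) + 5·e^(−4.0990) = 6.0000 + 0.10156 + 0.093791 + 0.082946 = 6.2783.
P₂ = g₂ e^(−E₂/kT) / Z = 0.093791/6.2783 = 0.0149.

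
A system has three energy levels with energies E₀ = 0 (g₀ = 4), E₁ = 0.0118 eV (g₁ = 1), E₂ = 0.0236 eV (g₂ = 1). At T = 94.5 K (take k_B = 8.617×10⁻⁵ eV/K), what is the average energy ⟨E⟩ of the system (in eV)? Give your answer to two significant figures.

k_BT = 8.617×10⁻⁵ × 94.5 K = 0.008143 eV.
Eᵢ/kT = 0, 1.449, 2.898.
Z = Σ gᵢe^(−Eᵢ/kT) = 4·e^(−0) + 1·e^(−1.449) + 1·e^(−2.898) = 4.000 + 0.2348 + 0.05513 = 4.290.
⟨E⟩ = Σ Eᵢ gᵢe^(−Eᵢ/kT) / Z = (0·4.000 + 0.0118·0.2348 + 0.0236·0.05513) / 4.290 = 0.00095 eV.

0.00095 eV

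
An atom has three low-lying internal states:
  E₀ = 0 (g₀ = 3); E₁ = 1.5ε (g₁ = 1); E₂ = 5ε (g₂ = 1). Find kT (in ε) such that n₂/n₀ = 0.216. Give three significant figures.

11.5 ε

n₂/n₀ = (g₂/g₀) exp[−(E₂−E₀)/kT] = 0.216.
⇒ (E₂−E₀)/kT = ln((1/3)/0.216) = ln(1.5432) = 0.43386.
kT = 5ε / 0.43386 = 11.5 ε.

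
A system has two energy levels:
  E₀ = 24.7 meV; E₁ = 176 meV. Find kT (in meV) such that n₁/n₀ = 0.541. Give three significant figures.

246 meV

n₁/n₀ = exp[−(E₁−E₀)/kT] = 0.541.
⇒ (E₁−E₀)/kT = ln(1/0.541) = ln(1.8484) = 0.61432.
kT = 151.3 meV / 0.61432 = 246 meV.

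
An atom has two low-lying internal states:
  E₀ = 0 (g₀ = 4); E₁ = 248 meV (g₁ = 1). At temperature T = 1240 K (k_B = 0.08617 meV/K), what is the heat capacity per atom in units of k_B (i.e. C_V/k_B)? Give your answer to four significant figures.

k_BT = 0.08617 × 1240 K = 106.851 meV.
Eᵢ/kT = 0, 2.32099.
Z = Σ gᵢe^(−Eᵢ/kT) = 4·e^(−0) + 1·e^(−2.32099) = 4.00000 + 0.0981763 = 4.09818.
⟨E⟩ = 5.94111 meV, ⟨E²⟩ = 1473.39 meV².
C_V/k_B = (⟨E²⟩ − ⟨E⟩²)/(kT)² = (1473.39 − 35.2968)/11417.1 = 0.1260.

0.1260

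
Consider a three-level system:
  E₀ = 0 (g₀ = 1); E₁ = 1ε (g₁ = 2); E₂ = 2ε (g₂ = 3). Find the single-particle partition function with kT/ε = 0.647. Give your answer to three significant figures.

Z = 1.56

Eᵢ/kT = 0, 1.5456, 3.0912.
Z = Σ gᵢe^(−Eᵢ/kT) = 1·e^(−0) + 2·e^(−1.5456) + 3·e^(−3.0912) = 1.0000 + 0.42637 + 0.13634 = 1.5627.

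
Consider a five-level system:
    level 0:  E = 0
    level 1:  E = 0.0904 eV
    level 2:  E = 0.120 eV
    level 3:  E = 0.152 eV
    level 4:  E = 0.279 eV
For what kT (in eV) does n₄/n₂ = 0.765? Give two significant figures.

0.59 eV

n₄/n₂ = exp[−(E₄−E₂)/kT] = 0.765.
⇒ (E₄−E₂)/kT = ln(1/0.765) = ln(1.307) = 0.2677.
kT = 0.159 eV / 0.2677 = 0.59 eV.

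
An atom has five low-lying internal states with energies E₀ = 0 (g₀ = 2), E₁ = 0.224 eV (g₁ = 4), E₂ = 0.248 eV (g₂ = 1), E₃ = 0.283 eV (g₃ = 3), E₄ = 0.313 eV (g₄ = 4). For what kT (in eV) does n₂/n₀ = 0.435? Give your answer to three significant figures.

1.78 eV

n₂/n₀ = (g₂/g₀) exp[−(E₂−E₀)/kT] = 0.435.
⇒ (E₂−E₀)/kT = ln((1/2)/0.435) = ln(1.1494) = 0.13924.
kT = 0.248 eV / 0.13924 = 1.78 eV.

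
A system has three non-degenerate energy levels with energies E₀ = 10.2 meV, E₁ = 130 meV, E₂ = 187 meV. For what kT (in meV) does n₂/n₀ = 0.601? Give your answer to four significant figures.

n₂/n₀ = exp[−(E₂−E₀)/kT] = 0.601.
⇒ (E₂−E₀)/kT = ln(1/0.601) = ln(1.66389) = 0.509158.
kT = 176.8 meV / 0.509158 = 347.2 meV.

347.2 meV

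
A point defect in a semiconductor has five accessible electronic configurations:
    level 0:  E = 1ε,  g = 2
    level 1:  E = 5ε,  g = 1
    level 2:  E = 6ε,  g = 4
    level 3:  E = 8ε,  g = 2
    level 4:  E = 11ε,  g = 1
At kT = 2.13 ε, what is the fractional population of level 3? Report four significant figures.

0.02855

Eᵢ/kT = 0.469484, 2.34742, 2.81690, 3.75587, 5.16432.
Z = Σ gᵢe^(−Eᵢ/kT) = 2·e^(−0.469484) + 1·e^(−2.34742) + 4·e^(−2.81690) + 2·e^(−3.75587) + 1·e^(−5.16432) = 1.25065 + 0.0956155 + 0.239164 + 0.0467602 + 0.00571695 = 1.63791.
P₃ = g₃ e^(−E₃/kT) / Z = 0.0467602/1.63791 = 0.02855.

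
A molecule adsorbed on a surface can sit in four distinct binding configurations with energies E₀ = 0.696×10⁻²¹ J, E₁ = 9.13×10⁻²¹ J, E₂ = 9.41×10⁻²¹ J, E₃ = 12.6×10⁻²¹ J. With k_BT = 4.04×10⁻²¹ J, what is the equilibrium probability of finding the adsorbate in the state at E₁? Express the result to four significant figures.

0.09595

Eᵢ/kT = 0.172277, 2.25990, 2.32921, 3.11881.
Z = Σ e^(−Eᵢ/kT) = e^(−0.172277) + e^(−2.25990) + e^(−2.32921) + e^(−3.11881) = 0.841746 + 0.104361 + 0.0973726 + 0.0442097 = 1.08769.
P₁ = e^(−E₁/kT) / Z = 0.104361/1.08769 = 0.09595.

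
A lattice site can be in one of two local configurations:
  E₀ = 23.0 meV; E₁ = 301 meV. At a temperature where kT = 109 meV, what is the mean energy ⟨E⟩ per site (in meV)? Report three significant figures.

43.1 meV

Eᵢ/kT = 0.21101, 2.7615.
Z = Σ e^(−Eᵢ/kT) = e^(−0.21101) + e^(−2.7615) = 0.80977 + 0.063197 = 0.87297.
⟨E⟩ = Σ Eᵢ e^(−Eᵢ/kT) / Z = (23.0·0.80977 + 301·0.063197) / 0.87297 = 43.1 meV.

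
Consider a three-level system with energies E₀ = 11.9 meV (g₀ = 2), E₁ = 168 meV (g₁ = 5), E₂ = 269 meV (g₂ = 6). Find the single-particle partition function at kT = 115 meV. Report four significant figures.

Eᵢ/kT = 0.103478, 1.46087, 2.33913.
Z = Σ gᵢe^(−Eᵢ/kT) = 2·e^(−0.103478) + 5·e^(−1.46087) + 6·e^(−2.33913) = 1.80339 + 1.16017 + 0.578469 = 3.54203.

Z = 3.542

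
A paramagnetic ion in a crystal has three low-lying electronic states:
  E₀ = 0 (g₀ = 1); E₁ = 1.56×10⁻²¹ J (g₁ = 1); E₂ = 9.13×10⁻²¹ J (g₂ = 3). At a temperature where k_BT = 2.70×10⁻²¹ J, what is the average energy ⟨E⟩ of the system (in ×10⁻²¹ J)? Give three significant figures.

Eᵢ/kT = 0, 0.57778, 3.3815.
Z = Σ gᵢe^(−Eᵢ/kT) = 1·e^(−0) + 1·e^(−0.57778) + 3·e^(−3.3815) = 1.0000 + 0.56114 + 0.10199 = 1.6631.
⟨E⟩ = Σ Eᵢ gᵢe^(−Eᵢ/kT) / Z = (0·1.0000 + 1.56·0.56114 + 9.13·0.10199) / 1.6631 = 1.09 ×10⁻²¹ J.

1.09 ×10⁻²¹ J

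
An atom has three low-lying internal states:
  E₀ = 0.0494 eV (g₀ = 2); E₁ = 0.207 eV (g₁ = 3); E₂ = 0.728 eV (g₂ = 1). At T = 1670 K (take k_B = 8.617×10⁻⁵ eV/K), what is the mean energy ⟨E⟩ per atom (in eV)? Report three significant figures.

0.104 eV

k_BT = 8.617×10⁻⁵ × 1670 K = 0.14390 eV.
Eᵢ/kT = 0.34329, 1.4385, 5.0591.
Z = Σ gᵢe^(−Eᵢ/kT) = 2·e^(−0.34329) + 3·e^(−1.4385) + 1·e^(−5.0591) = 1.4189 + 0.71185 + 0.0063513 = 2.1371.
⟨E⟩ = Σ Eᵢ gᵢe^(−Eᵢ/kT) / Z = (0.0494·1.4189 + 0.207·0.71185 + 0.728·0.0063513) / 2.1371 = 0.104 eV.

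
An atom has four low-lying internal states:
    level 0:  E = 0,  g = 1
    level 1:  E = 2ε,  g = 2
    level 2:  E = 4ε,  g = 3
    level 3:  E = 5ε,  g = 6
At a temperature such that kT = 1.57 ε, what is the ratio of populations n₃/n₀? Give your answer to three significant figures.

n₃/n₀ = (g₃/g₀) exp[−(E₃−E₀)/kT] = (6/1) × exp(−(5ε)/(1.57ε)) = (6/1) × exp(-3.1847) = 0.248.

0.248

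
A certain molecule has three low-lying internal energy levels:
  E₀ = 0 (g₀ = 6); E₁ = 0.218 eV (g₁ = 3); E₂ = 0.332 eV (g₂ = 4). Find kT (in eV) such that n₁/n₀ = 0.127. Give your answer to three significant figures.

n₁/n₀ = (g₁/g₀) exp[−(E₁−E₀)/kT] = 0.127.
⇒ (E₁−E₀)/kT = ln((3/6)/0.127) = ln(3.9370) = 1.3704.
kT = 0.218 eV / 1.3704 = 0.159 eV.

0.159 eV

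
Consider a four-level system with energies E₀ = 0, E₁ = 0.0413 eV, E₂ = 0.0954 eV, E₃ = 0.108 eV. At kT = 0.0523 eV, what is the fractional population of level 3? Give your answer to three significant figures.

0.0728

Eᵢ/kT = 0, 0.78967, 1.8241, 2.0650.
Z = Σ e^(−Eᵢ/kT) = e^(−0) + e^(−0.78967) + e^(−1.8241) + e^(−2.0650) = 1.0000 + 0.45399 + 0.16136 + 0.12682 = 1.7422.
P₃ = e^(−E₃/kT) / Z = 0.12682/1.7422 = 0.0728.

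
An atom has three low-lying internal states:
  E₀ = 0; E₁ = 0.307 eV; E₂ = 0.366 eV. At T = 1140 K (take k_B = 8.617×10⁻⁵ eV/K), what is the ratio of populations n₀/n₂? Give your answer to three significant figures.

41.5

k_BT = 8.617×10⁻⁵ × 1140 K = 0.098234 eV.
n₀/n₂ = exp[−(E₀−E₂)/kT] = exp(−(-0.366 eV)/(0.098234 eV)) = exp(3.7258) = 41.5.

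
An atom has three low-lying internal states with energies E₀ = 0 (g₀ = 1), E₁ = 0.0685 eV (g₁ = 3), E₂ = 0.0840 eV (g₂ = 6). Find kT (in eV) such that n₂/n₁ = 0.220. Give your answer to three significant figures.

0.00702 eV

n₂/n₁ = (g₂/g₁) exp[−(E₂−E₁)/kT] = 0.220.
⇒ (E₂−E₁)/kT = ln((6/3)/0.220) = ln(9.0909) = 2.2073.
kT = 0.0155 eV / 2.2073 = 0.00702 eV.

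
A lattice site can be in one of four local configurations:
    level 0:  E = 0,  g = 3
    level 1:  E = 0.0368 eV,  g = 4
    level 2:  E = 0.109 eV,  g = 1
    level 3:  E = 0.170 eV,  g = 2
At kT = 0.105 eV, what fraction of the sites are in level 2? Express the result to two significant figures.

Eᵢ/kT = 0, 0.3505, 1.038, 1.619.
Z = Σ gᵢe^(−Eᵢ/kT) = 3·e^(−0) + 4·e^(−0.3505) + 1·e^(−1.038) + 2·e^(−1.619) = 3.000 + 2.817 + 0.3542 + 0.3962 = 6.567.
P₂ = g₂ e^(−E₂/kT) / Z = 0.3542/6.567 = 0.054.

0.054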